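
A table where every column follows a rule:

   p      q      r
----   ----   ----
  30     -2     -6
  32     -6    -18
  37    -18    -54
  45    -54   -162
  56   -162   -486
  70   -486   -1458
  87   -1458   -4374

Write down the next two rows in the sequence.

Column p: differences are 2, 5, 8, … (increasing by 3 each time); 30, 32, 37, 45, 56, 70, 87 → 107 → 130.
Column q: ×3 each step, so -2, -6, -18, -54, -162, -486, -1458 → -4374 → -13122.
Column r goes -6, -18, -54, -162, -486, -1458, -4374 → -13122 → -39366 (always 3 × the column q).
Putting the parts together: 107  -4374  -13122 and then 130  -13122  -39366.

107  -4374  -13122; 130  -13122  -39366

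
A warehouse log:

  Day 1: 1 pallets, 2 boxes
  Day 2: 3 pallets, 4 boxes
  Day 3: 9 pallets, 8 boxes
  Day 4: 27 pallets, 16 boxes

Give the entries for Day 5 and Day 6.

Pallets: 1, 3, 9, 27 → 81 → 243 (×3 each step).
Boxes: 2, 4, 8, 16 → 32 → 64 (×2 each step).
So the next two records are 81 pallets, 32 boxes and 243 pallets, 64 boxes.

81 pallets, 32 boxes; 243 pallets, 64 boxes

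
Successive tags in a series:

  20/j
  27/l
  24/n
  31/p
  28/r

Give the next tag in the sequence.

For the first component, alternating steps +7, −3, +7, −3, …: 20, 27, 24, 31, 28 → 35.
Letter: j, l, n, p, r → t (letters move forward 2 places in the alphabet).
So the next tag is 35/t.

35/t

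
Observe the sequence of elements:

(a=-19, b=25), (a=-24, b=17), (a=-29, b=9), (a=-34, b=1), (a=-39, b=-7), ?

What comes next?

(a=-44, b=-15)

A: −5 each step; -19, -24, -29, -34, -39 → -44.
B goes 25, 17, 9, 1, -7 → -15 (−8 each step).
Putting it together: (a=-44, b=-15).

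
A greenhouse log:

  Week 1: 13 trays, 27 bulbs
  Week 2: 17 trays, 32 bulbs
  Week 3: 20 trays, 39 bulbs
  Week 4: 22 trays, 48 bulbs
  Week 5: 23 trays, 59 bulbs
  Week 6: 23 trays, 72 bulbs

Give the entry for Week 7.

22 trays, 87 bulbs

Trays: differences are 4, 3, 2, … (decreasing by 1 each time), so 13, 17, 20, 22, 23, 23 → 22.
Bulbs: 27, 32, 39, 48, 59, 72 → 87 (differences are 5, 7, 9, … (increasing by 2 each time)).
Combining the parts gives 22 trays, 87 bulbs.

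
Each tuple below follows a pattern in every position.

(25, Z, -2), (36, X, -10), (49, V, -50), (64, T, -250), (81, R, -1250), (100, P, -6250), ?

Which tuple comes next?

First coordinate — perfect squares: 5², 6², 7², …: 25, 36, 49, 64, 81, 100 → 121.
Letter — letters move back 2 places in the alphabet: Z, X, V, T, R, P → N.
Third coordinate goes -2, -10, -50, -250, -1250, -6250 → -31250 (×5 each step).
Putting it together: (121, N, -31250).

(121, N, -31250)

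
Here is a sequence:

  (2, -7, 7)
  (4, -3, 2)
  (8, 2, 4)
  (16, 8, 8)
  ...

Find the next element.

For the first entry, ×2 each step: 2, 4, 8, 16 → 32.
Second entry — differences are 4, 5, 6, … (increasing by 1 each time): -7, -3, 2, 8 → 15.
For the third entry, always the previous value of the first entry: 7, 2, 4, 8 → 16.
Putting it together: (32, 15, 16).

(32, 15, 16)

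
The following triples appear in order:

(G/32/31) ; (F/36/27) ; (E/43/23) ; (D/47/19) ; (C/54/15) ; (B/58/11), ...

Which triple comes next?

For the letter, letters move back 1 place in the alphabet: G, F, E, D, C, B → A.
Second part goes 32, 36, 43, 47, 54, 58 → 65 (alternating steps +4, +7, +4, +7, …).
Third part — −4 each step: 31, 27, 23, 19, 15, 11 → 7.
So the next triple is (A/65/7).

(A/65/7)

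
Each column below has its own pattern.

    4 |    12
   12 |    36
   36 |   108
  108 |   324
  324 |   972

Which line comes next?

First component: ×3 each step; 4, 12, 36, 108, 324 → 972.
Second component: always 3 × the first component, so 12, 36, 108, 324, 972 → 2916.
Putting it together: 972  2916.

972  2916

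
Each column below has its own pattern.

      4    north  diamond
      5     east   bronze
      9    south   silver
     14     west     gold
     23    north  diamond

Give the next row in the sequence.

First component: each term is the sum of the two before it, so 4, 5, 9, 14, 23 → 37.
Direction: repeats north → east → south → west, so north, east, south, west, north → east.
Rank: diamond, bronze, silver, gold, diamond → bronze (repeats diamond → bronze → silver → gold).
Combining the parts gives 37  east  bronze.

37  east  bronze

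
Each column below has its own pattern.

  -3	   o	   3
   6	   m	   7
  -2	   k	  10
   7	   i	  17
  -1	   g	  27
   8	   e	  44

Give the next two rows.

For the first component, alternating steps +9, −8, +9, −8, …: -3, 6, -2, 7, -1, 8 → 0 → 9.
Letter — letters move back 2 places in the alphabet: o, m, k, i, g, e → c → a.
Third component: each term is the sum of the two before it; 3, 7, 10, 17, 27, 44 → 71 → 115.
Putting the parts together: 0  c  71 and then 9  a  115.

0  c  71; 9  a  115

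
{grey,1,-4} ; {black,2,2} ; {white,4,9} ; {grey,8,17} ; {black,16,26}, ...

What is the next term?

Shade — repeats grey → black → white: grey, black, white, grey, black → white.
Second value — ×2 each step: 1, 2, 4, 8, 16 → 32.
Third value: differences are 6, 7, 8, … (increasing by 1 each time); -4, 2, 9, 17, 26 → 36.
Putting it together: {white,32,36}.

{white,32,36}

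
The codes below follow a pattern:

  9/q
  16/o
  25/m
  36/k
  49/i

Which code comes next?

For the first component, perfect squares: 3², 4², 5², …: 9, 16, 25, 36, 49 → 64.
Letter: letters move back 2 places in the alphabet, so q, o, m, k, i → g.
Putting it together: 64/g.

64/g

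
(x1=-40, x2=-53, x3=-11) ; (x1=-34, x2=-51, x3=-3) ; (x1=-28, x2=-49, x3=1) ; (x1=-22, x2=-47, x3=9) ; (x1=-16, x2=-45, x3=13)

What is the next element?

(x1=-10, x2=-43, x3=21)

X1: -40, -34, -28, -22, -16 → -10 (+6 each step).
X2: +2 each step; -53, -51, -49, -47, -45 → -43.
X3: -11, -3, 1, 9, 13 → 21 (alternating steps +8, +4, +8, +4, …).
Combining the parts gives (x1=-10, x2=-43, x3=21).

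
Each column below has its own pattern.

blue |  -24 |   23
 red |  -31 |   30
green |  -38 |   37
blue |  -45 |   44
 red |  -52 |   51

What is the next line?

green  -59  58

Colour: blue, red, green, blue, red → green (repeats blue → red → green).
Second component: -24, -31, -38, -45, -52 → -59 (−7 each step).
Third component: together with the second component always sums to -1; 23, 30, 37, 44, 51 → 58.
Combining the parts gives green  -59  58.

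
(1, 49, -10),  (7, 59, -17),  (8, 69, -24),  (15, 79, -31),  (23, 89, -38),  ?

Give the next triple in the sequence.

First slot: each term is the sum of the two before it, so 1, 7, 8, 15, 23 → 38.
Second slot: +10 each step, so 49, 59, 69, 79, 89 → 99.
For the third slot, −7 each step: -10, -17, -24, -31, -38 → -45.
Combining the parts gives (38, 99, -45).

(38, 99, -45)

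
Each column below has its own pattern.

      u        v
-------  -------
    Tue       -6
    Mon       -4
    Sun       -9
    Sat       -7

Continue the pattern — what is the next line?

Column u: Tue, Mon, Sun, Sat → Fri (runs backward through the weekdays Mon→Sun).
Column v goes -6, -4, -9, -7 → -12 (alternating steps +2, −5, +2, −5, …).
Putting it together: Fri  -12.

Fri  -12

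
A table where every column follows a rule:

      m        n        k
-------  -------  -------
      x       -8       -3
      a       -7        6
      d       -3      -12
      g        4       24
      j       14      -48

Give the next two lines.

m  27  96; p  43  -192

Column m goes x, a, d, g, j → m → p (letters move forward 3 places in the alphabet, wrapping Z→A).
For the column n, differences are 1, 4, 7, … (increasing by 3 each time): -8, -7, -3, 4, 14 → 27 → 43.
Column k: -3, 6, -12, 24, -48 → 96 → -192 (×(-2) each step).
Putting the parts together: m  27  96 and then p  43  -192.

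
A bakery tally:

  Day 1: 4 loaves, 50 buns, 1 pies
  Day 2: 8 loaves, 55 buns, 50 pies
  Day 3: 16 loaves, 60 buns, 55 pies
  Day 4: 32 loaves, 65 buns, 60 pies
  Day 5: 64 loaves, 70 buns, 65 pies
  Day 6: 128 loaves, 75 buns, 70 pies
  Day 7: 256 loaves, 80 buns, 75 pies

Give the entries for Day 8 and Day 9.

Loaves: 4, 8, 16, 32, 64, 128, 256 → 512 → 1024 (×2 each step).
Buns: 50, 55, 60, 65, 70, 75, 80 → 85 → 90 (+5 each step).
Pies — always the previous value of the buns: 1, 50, 55, 60, 65, 70, 75 → 80 → 85.
So the next two rows are 512 loaves, 85 buns, 80 pies and 1024 loaves, 90 buns, 85 pies.

512 loaves, 85 buns, 80 pies; 1024 loaves, 90 buns, 85 pies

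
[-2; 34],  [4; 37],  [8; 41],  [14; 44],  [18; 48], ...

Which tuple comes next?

[24; 51]

First component — alternating steps +6, +4, +6, +4, …: -2, 4, 8, 14, 18 → 24.
Second component: alternating steps +3, +4, +3, +4, …; 34, 37, 41, 44, 48 → 51.
So the next tuple is [24; 51].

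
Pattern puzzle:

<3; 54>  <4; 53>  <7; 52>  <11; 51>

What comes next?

First component goes 3, 4, 7, 11 → 18 (each term is the sum of the two before it).
Second component — −1 each step: 54, 53, 52, 51 → 50.
So the next tuple is <18; 50>.

<18; 50>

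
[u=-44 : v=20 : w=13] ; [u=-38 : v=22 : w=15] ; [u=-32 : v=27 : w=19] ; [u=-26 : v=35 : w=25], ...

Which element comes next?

For the u, +6 each step: -44, -38, -32, -26 → -20.
For the v, differences are 2, 5, 8, … (increasing by 3 each time): 20, 22, 27, 35 → 46.
W goes 13, 15, 19, 25 → 33 (differences are 2, 4, 6, … (increasing by 2 each time)).
Putting it together: [u=-20 : v=46 : w=33].

[u=-20 : v=46 : w=33]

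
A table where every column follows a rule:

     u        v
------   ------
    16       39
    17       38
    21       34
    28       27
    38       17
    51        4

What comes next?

For the column u, differences are 1, 4, 7, … (increasing by 3 each time): 16, 17, 21, 28, 38, 51 → 67.
For the column v, together with the column u always sums to 55: 39, 38, 34, 27, 17, 4 → -12.
Combining the parts gives 67  -12.

67  -12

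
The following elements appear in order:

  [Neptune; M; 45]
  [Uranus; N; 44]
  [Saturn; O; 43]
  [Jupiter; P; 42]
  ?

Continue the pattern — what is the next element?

Planet: runs backward through the planets Mercury→Neptune, so Neptune, Uranus, Saturn, Jupiter → Mars.
Letter — letters move forward 1 place in the alphabet: M, N, O, P → Q.
Third value goes 45, 44, 43, 42 → 41 (−1 each step).
So the next element is [Mars; Q; 41].

[Mars; Q; 41]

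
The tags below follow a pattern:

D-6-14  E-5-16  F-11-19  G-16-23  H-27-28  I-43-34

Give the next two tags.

Letter: letters move forward 1 place in the alphabet, so D, E, F, G, H, I → J → K.
Second component: each term is the sum of the two before it; 6, 5, 11, 16, 27, 43 → 70 → 113.
Third component goes 14, 16, 19, 23, 28, 34 → 41 → 49 (differences are 2, 3, 4, … (increasing by 1 each time)).
Putting the parts together: J-70-41 and then K-113-49.

J-70-41, K-113-49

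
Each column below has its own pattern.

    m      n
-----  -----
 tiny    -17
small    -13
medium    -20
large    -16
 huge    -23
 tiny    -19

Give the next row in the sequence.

small  -26

Column m: tiny, small, medium, large, huge, tiny → small (repeats tiny → small → medium → large → huge).
Column n: alternating steps +4, −7, +4, −7, …; -17, -13, -20, -16, -23, -19 → -26.
So the next row is small  -26.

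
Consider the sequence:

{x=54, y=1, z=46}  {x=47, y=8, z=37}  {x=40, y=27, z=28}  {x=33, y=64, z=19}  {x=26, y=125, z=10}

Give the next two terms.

{x=19, y=216, z=1}, {x=12, y=343, z=-8}

X — −7 each step: 54, 47, 40, 33, 26 → 19 → 12.
Y: 1, 8, 27, 64, 125 → 216 → 343 (perfect cubes: 1³, 2³, 3³, …).
Z: −9 each step, so 46, 37, 28, 19, 10 → 1 → -8.
So the next two terms are {x=19, y=216, z=1} and {x=12, y=343, z=-8}.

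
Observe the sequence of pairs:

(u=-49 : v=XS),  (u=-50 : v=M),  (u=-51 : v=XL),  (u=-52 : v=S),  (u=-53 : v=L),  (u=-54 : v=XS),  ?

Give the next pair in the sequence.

(u=-55 : v=M)

U: −1 each step; -49, -50, -51, -52, -53, -54 → -55.
V — repeats XS → M → XL → S → L: XS, M, XL, S, L, XS → M.
Combining the parts gives (u=-55 : v=M).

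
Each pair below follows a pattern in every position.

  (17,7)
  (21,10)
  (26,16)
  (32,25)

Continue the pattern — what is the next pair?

(39,37)

First component: differences are 4, 5, 6, … (increasing by 1 each time), so 17, 21, 26, 32 → 39.
Second component: 7, 10, 16, 25 → 37 (differences are 3, 6, 9, … (increasing by 3 each time)).
Combining the parts gives (39,37).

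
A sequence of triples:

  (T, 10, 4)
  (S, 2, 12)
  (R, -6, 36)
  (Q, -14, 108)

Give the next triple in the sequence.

For the letter, letters move back 1 place in the alphabet: T, S, R, Q → P.
For the second value, −8 each step: 10, 2, -6, -14 → -22.
Third value: ×3 each step; 4, 12, 36, 108 → 324.
Putting it together: (P, -22, 324).

(P, -22, 324)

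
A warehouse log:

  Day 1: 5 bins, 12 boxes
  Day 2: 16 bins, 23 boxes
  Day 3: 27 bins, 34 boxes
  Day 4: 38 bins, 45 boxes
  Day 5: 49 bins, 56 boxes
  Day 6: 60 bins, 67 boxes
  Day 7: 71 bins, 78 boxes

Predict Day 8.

Bins: 5, 16, 27, 38, 49, 60, 71 → 82 (+11 each step).
Boxes goes 12, 23, 34, 45, 56, 67, 78 → 89 (always 7 more than the bins).
So the next row is 82 bins, 89 boxes.

82 bins, 89 boxes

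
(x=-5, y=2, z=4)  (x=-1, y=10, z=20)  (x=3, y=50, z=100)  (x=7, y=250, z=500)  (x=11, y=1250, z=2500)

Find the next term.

X: -5, -1, 3, 7, 11 → 15 (+4 each step).
For the y, ×5 each step: 2, 10, 50, 250, 1250 → 6250.
Z goes 4, 20, 100, 500, 2500 → 12500 (always 2 × the y).
Combining the parts gives (x=15, y=6250, z=12500).

(x=15, y=6250, z=12500)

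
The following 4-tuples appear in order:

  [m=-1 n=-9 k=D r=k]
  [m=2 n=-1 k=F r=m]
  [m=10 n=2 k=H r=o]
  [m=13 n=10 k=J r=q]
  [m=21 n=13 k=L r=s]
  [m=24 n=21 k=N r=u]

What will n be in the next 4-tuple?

M: alternating steps +3, +8, +3, +8, …, so -1, 2, 10, 13, 21, 24 → 32.
N: always the previous value of the m; -9, -1, 2, 10, 13, 21 → 24.

24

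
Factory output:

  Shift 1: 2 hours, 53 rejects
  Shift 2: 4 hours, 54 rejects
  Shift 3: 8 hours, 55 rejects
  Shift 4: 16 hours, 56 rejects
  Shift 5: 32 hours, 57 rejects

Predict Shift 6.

For the hours, ×2 each step: 2, 4, 8, 16, 32 → 64.
Rejects: +1 each step; 53, 54, 55, 56, 57 → 58.
Combining the parts gives 64 hours, 58 rejects.

64 hours, 58 rejects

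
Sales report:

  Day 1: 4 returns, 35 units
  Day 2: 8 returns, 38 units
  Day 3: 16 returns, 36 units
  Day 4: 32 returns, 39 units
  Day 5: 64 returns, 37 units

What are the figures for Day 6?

128 returns, 40 units

Returns — ×2 each step: 4, 8, 16, 32, 64 → 128.
For the units, alternating steps +3, −2, +3, −2, …: 35, 38, 36, 39, 37 → 40.
Putting it together: 128 returns, 40 units.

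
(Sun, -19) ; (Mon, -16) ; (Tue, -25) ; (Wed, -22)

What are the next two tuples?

(Thu, -31), (Fri, -28)

Day goes Sun, Mon, Tue, Wed → Thu → Fri (runs through the weekdays Mon→Sun).
For the second entry, alternating steps +3, −9, +3, −9, …: -19, -16, -25, -22 → -31 → -28.
Putting the parts together: (Thu, -31) and then (Fri, -28).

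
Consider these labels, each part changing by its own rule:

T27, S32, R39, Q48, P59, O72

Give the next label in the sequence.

For the letter, letters move back 1 place in the alphabet: T, S, R, Q, P, O → N.
Second component: differences are 5, 7, 9, … (increasing by 2 each time), so 27, 32, 39, 48, 59, 72 → 87.
Putting it together: N87.

N87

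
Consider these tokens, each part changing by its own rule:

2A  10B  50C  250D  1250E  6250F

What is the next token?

31250G

First component goes 2, 10, 50, 250, 1250, 6250 → 31250 (×5 each step).
For the letter, letters move forward 1 place in the alphabet: A, B, C, D, E, F → G.
So the next token is 31250G.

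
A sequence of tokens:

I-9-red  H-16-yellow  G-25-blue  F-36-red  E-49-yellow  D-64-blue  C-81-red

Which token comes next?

B-100-yellow

Letter goes I, H, G, F, E, D, C → B (letters move back 1 place in the alphabet).
Second component: perfect squares: 3², 4², 5², …; 9, 16, 25, 36, 49, 64, 81 → 100.
For the colour, repeats red → yellow → blue: red, yellow, blue, red, yellow, blue, red → yellow.
Putting it together: B-100-yellow.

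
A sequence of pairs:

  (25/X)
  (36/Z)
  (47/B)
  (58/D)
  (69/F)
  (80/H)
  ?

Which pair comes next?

First component: +11 each step; 25, 36, 47, 58, 69, 80 → 91.
Letter: letters move forward 2 places in the alphabet, wrapping Z→A, so X, Z, B, D, F, H → J.
Putting it together: (91/J).

(91/J)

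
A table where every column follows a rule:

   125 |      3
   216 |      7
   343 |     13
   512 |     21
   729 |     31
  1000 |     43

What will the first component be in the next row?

1331

First component: 125, 216, 343, 512, 729, 1000 → 1331 (perfect cubes: 5³, 6³, 7³, …).
For the second component, differences are 4, 6, 8, … (increasing by 2 each time): 3, 7, 13, 21, 31, 43 → 57.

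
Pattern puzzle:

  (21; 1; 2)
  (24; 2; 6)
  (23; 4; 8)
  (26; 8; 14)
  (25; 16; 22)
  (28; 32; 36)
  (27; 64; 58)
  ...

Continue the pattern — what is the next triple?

(30; 128; 94)

For the first component, alternating steps +3, −1, +3, −1, …: 21, 24, 23, 26, 25, 28, 27 → 30.
Second component: 1, 2, 4, 8, 16, 32, 64 → 128 (×2 each step).
Third component: 2, 6, 8, 14, 22, 36, 58 → 94 (each term is the sum of the two before it).
Putting it together: (30; 128; 94).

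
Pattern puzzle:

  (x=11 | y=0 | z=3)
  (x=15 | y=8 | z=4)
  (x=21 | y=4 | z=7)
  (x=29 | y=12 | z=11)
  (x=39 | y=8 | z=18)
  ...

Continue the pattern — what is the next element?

X: differences are 4, 6, 8, … (increasing by 2 each time); 11, 15, 21, 29, 39 → 51.
Y: 0, 8, 4, 12, 8 → 16 (alternating steps +8, −4, +8, −4, …).
For the z, each term is the sum of the two before it: 3, 4, 7, 11, 18 → 29.
Combining the parts gives (x=51 | y=16 | z=29).

(x=51 | y=16 | z=29)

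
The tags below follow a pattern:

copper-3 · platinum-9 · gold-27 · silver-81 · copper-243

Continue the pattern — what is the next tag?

Metal — repeats copper → platinum → gold → silver: copper, platinum, gold, silver, copper → platinum.
Second component — ×3 each step: 3, 9, 27, 81, 243 → 729.
So the next tag is platinum-729.

platinum-729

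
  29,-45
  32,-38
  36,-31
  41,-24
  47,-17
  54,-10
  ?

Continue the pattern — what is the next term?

First component: differences are 3, 4, 5, … (increasing by 1 each time); 29, 32, 36, 41, 47, 54 → 62.
Second component: -45, -38, -31, -24, -17, -10 → -3 (+7 each step).
Putting it together: 62,-3.

62,-3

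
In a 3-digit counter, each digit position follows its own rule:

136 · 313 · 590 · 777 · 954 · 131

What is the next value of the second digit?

1

For the first digit, +2 each step, mod 10: 1, 3, 5, 7, 9, 1 → 3.
For the second digit, −2 each step, mod 10: 3, 1, 9, 7, 5, 3 → 1.
Third digit — −3 each step, mod 10: 6, 3, 0, 7, 4, 1 → 8.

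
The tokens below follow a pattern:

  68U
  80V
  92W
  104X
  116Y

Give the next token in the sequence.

First component — +12 each step: 68, 80, 92, 104, 116 → 128.
For the letter, letters move forward 1 place in the alphabet: U, V, W, X, Y → Z.
Putting it together: 128Z.

128Z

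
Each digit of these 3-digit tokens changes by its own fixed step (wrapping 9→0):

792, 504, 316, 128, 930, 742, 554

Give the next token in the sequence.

For the first digit, −2 each step, mod 10: 7, 5, 3, 1, 9, 7, 5 → 3.
Second digit: +1 each step, mod 10; 9, 0, 1, 2, 3, 4, 5 → 6.
Third digit: +2 each step, mod 10; 2, 4, 6, 8, 0, 2, 4 → 6.
So the next token is 366.

366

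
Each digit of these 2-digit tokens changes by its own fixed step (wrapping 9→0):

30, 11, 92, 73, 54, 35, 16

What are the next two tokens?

First digit: −2 each step, mod 10; 3, 1, 9, 7, 5, 3, 1 → 9 → 7.
Second digit: +1 each step, mod 10; 0, 1, 2, 3, 4, 5, 6 → 7 → 8.
So the next two tokens are 97 and 78.

97 then 78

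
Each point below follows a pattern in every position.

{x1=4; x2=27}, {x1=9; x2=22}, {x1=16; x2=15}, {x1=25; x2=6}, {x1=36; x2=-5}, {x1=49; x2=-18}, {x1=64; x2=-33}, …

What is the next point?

For the x1, perfect squares: 2², 3², 4², …: 4, 9, 16, 25, 36, 49, 64 → 81.
X2: together with the x1 always sums to 31, so 27, 22, 15, 6, -5, -18, -33 → -50.
Combining the parts gives {x1=81; x2=-50}.

{x1=81; x2=-50}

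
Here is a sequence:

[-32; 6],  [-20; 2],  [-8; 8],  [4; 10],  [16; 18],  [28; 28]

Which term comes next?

First coordinate: +12 each step; -32, -20, -8, 4, 16, 28 → 40.
Second coordinate: each term is the sum of the two before it, so 6, 2, 8, 10, 18, 28 → 46.
Combining the parts gives [40; 46].

[40; 46]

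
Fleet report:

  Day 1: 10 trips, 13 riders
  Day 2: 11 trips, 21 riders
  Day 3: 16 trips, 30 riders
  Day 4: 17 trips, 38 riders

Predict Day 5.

22 trips, 47 riders

Trips: alternating steps +1, +5, +1, +5, …; 10, 11, 16, 17 → 22.
Riders: alternating steps +8, +9, +8, +9, …, so 13, 21, 30, 38 → 47.
Putting it together: 22 trips, 47 riders.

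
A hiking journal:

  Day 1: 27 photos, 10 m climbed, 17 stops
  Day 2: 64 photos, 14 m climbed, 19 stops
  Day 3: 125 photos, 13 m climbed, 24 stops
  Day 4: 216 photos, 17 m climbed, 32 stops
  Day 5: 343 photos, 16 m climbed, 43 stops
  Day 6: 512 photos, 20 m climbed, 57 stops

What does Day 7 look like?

Photos: 27, 64, 125, 216, 343, 512 → 729 (perfect cubes: 3³, 4³, 5³, …).
For the m climbed, alternating steps +4, −1, +4, −1, …: 10, 14, 13, 17, 16, 20 → 19.
Stops: differences are 2, 5, 8, … (increasing by 3 each time), so 17, 19, 24, 32, 43, 57 → 74.
Combining the parts gives 729 photos, 19 m climbed, 74 stops.

729 photos, 19 m climbed, 74 stops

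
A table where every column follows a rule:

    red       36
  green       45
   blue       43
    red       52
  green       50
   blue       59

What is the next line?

red  57

Colour — repeats red → green → blue: red, green, blue, red, green, blue → red.
Second component: alternating steps +9, −2, +9, −2, …; 36, 45, 43, 52, 50, 59 → 57.
Putting it together: red  57.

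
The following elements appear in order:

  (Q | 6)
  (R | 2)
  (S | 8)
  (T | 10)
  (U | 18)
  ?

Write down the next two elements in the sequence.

(V | 28), (W | 46)

Letter — letters move forward 1 place in the alphabet: Q, R, S, T, U → V → W.
Second part: each term is the sum of the two before it, so 6, 2, 8, 10, 18 → 28 → 46.
So the next two elements are (V | 28) and (W | 46).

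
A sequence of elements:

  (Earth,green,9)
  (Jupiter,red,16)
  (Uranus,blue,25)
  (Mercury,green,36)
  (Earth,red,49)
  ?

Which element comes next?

(Jupiter,blue,64)

For the planet, repeats Earth → Jupiter → Uranus → Mercury: Earth, Jupiter, Uranus, Mercury, Earth → Jupiter.
Colour: green, red, blue, green, red → blue (repeats green → red → blue).
Third part goes 9, 16, 25, 36, 49 → 64 (perfect squares: 3², 4², 5², …).
Combining the parts gives (Jupiter,blue,64).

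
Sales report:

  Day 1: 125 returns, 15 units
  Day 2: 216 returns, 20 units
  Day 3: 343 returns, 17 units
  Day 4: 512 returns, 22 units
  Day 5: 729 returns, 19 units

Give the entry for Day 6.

1000 returns, 24 units

Returns: 125, 216, 343, 512, 729 → 1000 (perfect cubes: 5³, 6³, 7³, …).
Units: alternating steps +5, −3, +5, −3, …, so 15, 20, 17, 22, 19 → 24.
Combining the parts gives 1000 returns, 24 units.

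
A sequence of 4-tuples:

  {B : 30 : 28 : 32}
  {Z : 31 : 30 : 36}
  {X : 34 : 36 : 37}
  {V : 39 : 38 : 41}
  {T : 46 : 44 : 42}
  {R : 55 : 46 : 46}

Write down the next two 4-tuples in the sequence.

{P : 66 : 52 : 47}, {N : 79 : 54 : 51}

Letter — letters move back 2 places in the alphabet, wrapping A→Z: B, Z, X, V, T, R → P → N.
Second slot — differences are 1, 3, 5, … (increasing by 2 each time): 30, 31, 34, 39, 46, 55 → 66 → 79.
Third slot: 28, 30, 36, 38, 44, 46 → 52 → 54 (alternating steps +2, +6, +2, +6, …).
Fourth slot: alternating steps +4, +1, +4, +1, …, so 32, 36, 37, 41, 42, 46 → 47 → 51.
So the next two 4-tuples are {P : 66 : 52 : 47} and {N : 79 : 54 : 51}.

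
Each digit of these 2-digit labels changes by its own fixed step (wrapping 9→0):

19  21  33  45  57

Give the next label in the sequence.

69

First digit — +1 each step, mod 10: 1, 2, 3, 4, 5 → 6.
Second digit — +2 each step, mod 10: 9, 1, 3, 5, 7 → 9.
Combining the parts gives 69.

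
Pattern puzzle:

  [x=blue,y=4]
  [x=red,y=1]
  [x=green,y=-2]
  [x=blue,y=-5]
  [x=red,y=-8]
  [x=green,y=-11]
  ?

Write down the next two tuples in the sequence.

X — repeats blue → red → green: blue, red, green, blue, red, green → blue → red.
Y — −3 each step: 4, 1, -2, -5, -8, -11 → -14 → -17.
So the next two tuples are [x=blue,y=-14] and [x=red,y=-17].

[x=blue,y=-14], [x=red,y=-17]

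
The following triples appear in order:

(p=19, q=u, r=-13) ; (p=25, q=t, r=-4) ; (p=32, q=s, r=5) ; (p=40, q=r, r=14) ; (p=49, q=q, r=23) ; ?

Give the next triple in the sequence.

P: differences are 6, 7, 8, … (increasing by 1 each time), so 19, 25, 32, 40, 49 → 59.
Q — letters move back 1 place in the alphabet: u, t, s, r, q → p.
R — +9 each step: -13, -4, 5, 14, 23 → 32.
Putting it together: (p=59, q=p, r=32).

(p=59, q=p, r=32)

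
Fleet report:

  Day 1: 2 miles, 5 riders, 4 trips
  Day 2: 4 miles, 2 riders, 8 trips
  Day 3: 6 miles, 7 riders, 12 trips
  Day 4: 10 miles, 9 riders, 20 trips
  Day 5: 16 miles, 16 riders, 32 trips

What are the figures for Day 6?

For the miles, each term is the sum of the two before it: 2, 4, 6, 10, 16 → 26.
For the riders, each term is the sum of the two before it: 5, 2, 7, 9, 16 → 25.
Trips goes 4, 8, 12, 20, 32 → 52 (always 2 × the miles).
Putting it together: 26 miles, 25 riders, 52 trips.

26 miles, 25 riders, 52 trips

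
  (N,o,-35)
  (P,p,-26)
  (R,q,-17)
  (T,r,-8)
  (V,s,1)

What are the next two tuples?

First letter — letters move forward 2 places in the alphabet: N, P, R, T, V → X → Z.
Second letter: letters move forward 1 place in the alphabet; o, p, q, r, s → t → u.
Third entry goes -35, -26, -17, -8, 1 → 10 → 19 (+9 each step).
So the next two tuples are (X,t,10) and (Z,u,19).

(X,t,10), (Z,u,19)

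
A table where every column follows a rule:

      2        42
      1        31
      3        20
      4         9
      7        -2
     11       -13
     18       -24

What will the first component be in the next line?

First component: 2, 1, 3, 4, 7, 11, 18 → 29 (each term is the sum of the two before it).
Second component: −11 each step, so 42, 31, 20, 9, -2, -13, -24 → -35.

29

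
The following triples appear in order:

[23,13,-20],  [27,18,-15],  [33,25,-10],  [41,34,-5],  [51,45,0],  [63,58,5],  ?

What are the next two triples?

First component: 23, 27, 33, 41, 51, 63 → 77 → 93 (differences are 4, 6, 8, … (increasing by 2 each time)).
Second component — differences are 5, 7, 9, … (increasing by 2 each time): 13, 18, 25, 34, 45, 58 → 73 → 90.
Third component: -20, -15, -10, -5, 0, 5 → 10 → 15 (+5 each step).
Putting the parts together: [77,73,10] and then [93,90,15].

[77,73,10], [93,90,15]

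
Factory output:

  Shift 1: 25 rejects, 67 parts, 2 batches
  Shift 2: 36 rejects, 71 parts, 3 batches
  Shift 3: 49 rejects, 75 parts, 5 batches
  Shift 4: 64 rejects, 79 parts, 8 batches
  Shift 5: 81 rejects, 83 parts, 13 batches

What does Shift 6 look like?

100 rejects, 87 parts, 21 batches

Rejects: perfect squares: 5², 6², 7², …; 25, 36, 49, 64, 81 → 100.
For the parts, +4 each step: 67, 71, 75, 79, 83 → 87.
For the batches, each term is the sum of the two before it: 2, 3, 5, 8, 13 → 21.
Putting it together: 100 rejects, 87 parts, 21 batches.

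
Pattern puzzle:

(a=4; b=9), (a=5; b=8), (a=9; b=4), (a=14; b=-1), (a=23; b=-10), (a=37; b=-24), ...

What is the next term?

A: each term is the sum of the two before it; 4, 5, 9, 14, 23, 37 → 60.
B: together with the a always sums to 13, so 9, 8, 4, -1, -10, -24 → -47.
Putting it together: (a=60; b=-47).

(a=60; b=-47)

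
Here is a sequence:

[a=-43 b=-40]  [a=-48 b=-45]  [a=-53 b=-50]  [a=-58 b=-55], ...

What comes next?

[a=-63 b=-60]

A: -43, -48, -53, -58 → -63 (−5 each step).
B: always 3 more than the a, so -40, -45, -50, -55 → -60.
So the next tuple is [a=-63 b=-60].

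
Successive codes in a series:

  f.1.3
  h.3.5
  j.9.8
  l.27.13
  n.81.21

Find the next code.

p.243.34

Letter: f, h, j, l, n → p (letters move forward 2 places in the alphabet).
Second component goes 1, 3, 9, 27, 81 → 243 (×3 each step).
Third component: each term is the sum of the two before it; 3, 5, 8, 13, 21 → 34.
Putting it together: p.243.34.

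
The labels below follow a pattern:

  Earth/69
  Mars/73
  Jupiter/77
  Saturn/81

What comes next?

Planet — runs through the planets Mercury→Neptune: Earth, Mars, Jupiter, Saturn → Uranus.
Second component: +4 each step, so 69, 73, 77, 81 → 85.
So the next label is Uranus/85.

Uranus/85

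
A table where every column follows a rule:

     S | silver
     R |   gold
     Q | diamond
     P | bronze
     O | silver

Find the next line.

N  gold

Letter: letters move back 1 place in the alphabet, so S, R, Q, P, O → N.
Rank: repeats silver → gold → diamond → bronze; silver, gold, diamond, bronze, silver → gold.
Combining the parts gives N  gold.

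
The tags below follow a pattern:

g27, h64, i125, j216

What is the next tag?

Letter — letters move forward 1 place in the alphabet: g, h, i, j → k.
Second component goes 27, 64, 125, 216 → 343 (perfect cubes: 3³, 4³, 5³, …).
So the next tag is k343.

k343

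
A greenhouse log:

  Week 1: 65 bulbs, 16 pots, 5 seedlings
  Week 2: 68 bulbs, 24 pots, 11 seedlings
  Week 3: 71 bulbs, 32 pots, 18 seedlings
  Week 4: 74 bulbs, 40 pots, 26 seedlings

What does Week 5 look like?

Bulbs: +3 each step, so 65, 68, 71, 74 → 77.
Pots: +8 each step, so 16, 24, 32, 40 → 48.
Seedlings: differences are 6, 7, 8, … (increasing by 1 each time); 5, 11, 18, 26 → 35.
So the next record is 77 bulbs, 48 pots, 35 seedlings.

77 bulbs, 48 pots, 35 seedlings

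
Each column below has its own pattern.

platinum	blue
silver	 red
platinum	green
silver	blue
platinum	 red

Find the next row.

Metal: alternates platinum ↔ silver, so platinum, silver, platinum, silver, platinum → silver.
Colour — repeats blue → red → green: blue, red, green, blue, red → green.
So the next row is silver  green.

silver  green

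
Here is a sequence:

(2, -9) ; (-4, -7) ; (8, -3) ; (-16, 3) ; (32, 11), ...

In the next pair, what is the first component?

-64

First component: ×(-2) each step, so 2, -4, 8, -16, 32 → -64.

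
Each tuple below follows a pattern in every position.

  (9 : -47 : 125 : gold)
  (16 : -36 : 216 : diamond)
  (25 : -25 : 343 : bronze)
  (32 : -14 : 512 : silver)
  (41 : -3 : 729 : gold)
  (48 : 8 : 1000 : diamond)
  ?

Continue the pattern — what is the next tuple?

First slot goes 9, 16, 25, 32, 41, 48 → 57 (alternating steps +7, +9, +7, +9, …).
For the second slot, +11 each step: -47, -36, -25, -14, -3, 8 → 19.
For the third slot, perfect cubes: 5³, 6³, 7³, …: 125, 216, 343, 512, 729, 1000 → 1331.
Rank: repeats gold → diamond → bronze → silver; gold, diamond, bronze, silver, gold, diamond → bronze.
So the next tuple is (57 : 19 : 1331 : bronze).

(57 : 19 : 1331 : bronze)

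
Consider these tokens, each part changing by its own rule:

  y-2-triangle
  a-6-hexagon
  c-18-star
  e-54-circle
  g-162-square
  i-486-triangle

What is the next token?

k-1458-hexagon

Letter — letters move forward 2 places in the alphabet, wrapping Z→A: y, a, c, e, g, i → k.
Second component: ×3 each step; 2, 6, 18, 54, 162, 486 → 1458.
Shape: triangle, hexagon, star, circle, square, triangle → hexagon (repeats triangle → hexagon → star → circle → square).
Putting it together: k-1458-hexagon.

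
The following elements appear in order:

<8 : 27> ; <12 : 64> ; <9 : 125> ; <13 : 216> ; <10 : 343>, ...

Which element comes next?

First entry: 8, 12, 9, 13, 10 → 14 (alternating steps +4, −3, +4, −3, …).
Second entry: perfect cubes: 3³, 4³, 5³, …; 27, 64, 125, 216, 343 → 512.
Combining the parts gives <14 : 512>.

<14 : 512>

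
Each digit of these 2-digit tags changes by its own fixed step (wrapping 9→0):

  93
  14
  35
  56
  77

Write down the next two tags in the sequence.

98 then 19

First digit — +2 each step, mod 10: 9, 1, 3, 5, 7 → 9 → 1.
Second digit: +1 each step, mod 10, so 3, 4, 5, 6, 7 → 8 → 9.
So the next two tags are 98 and 19.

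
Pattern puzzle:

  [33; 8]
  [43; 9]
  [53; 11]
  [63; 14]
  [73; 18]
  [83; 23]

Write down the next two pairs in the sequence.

[93; 29], [103; 36]

For the first part, +10 each step: 33, 43, 53, 63, 73, 83 → 93 → 103.
Second part: 8, 9, 11, 14, 18, 23 → 29 → 36 (differences are 1, 2, 3, … (increasing by 1 each time)).
So the next two pairs are [93; 29] and [103; 36].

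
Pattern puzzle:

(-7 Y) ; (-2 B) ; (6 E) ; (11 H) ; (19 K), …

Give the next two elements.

(24 N), (32 Q)

First value: alternating steps +5, +8, +5, +8, …, so -7, -2, 6, 11, 19 → 24 → 32.
For the letter, letters move forward 3 places in the alphabet, wrapping Z→A: Y, B, E, H, K → N → Q.
So the next two elements are (24 N) and (32 Q).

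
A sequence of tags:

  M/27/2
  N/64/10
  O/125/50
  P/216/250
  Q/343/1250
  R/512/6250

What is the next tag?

S/729/31250

Letter — letters move forward 1 place in the alphabet: M, N, O, P, Q, R → S.
Second component: perfect cubes: 3³, 4³, 5³, …; 27, 64, 125, 216, 343, 512 → 729.
Third component: ×5 each step, so 2, 10, 50, 250, 1250, 6250 → 31250.
Putting it together: S/729/31250.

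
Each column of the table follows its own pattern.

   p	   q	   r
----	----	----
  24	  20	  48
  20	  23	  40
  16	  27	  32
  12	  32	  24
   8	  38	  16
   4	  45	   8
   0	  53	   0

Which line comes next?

-4  62  -8

Column p: 24, 20, 16, 12, 8, 4, 0 → -4 (−4 each step).
Column q goes 20, 23, 27, 32, 38, 45, 53 → 62 (differences are 3, 4, 5, … (increasing by 1 each time)).
Column r: always 2 × the column p; 48, 40, 32, 24, 16, 8, 0 → -8.
Putting it together: -4  62  -8.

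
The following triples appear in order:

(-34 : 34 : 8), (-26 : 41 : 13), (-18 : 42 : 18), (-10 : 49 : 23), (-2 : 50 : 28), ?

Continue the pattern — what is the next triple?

(6 : 57 : 33)

First coordinate: -34, -26, -18, -10, -2 → 6 (+8 each step).
For the second coordinate, alternating steps +7, +1, +7, +1, …: 34, 41, 42, 49, 50 → 57.
For the third coordinate, +5 each step: 8, 13, 18, 23, 28 → 33.
Putting it together: (6 : 57 : 33).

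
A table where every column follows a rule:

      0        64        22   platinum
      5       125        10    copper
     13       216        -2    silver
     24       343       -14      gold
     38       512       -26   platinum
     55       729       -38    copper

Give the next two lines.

First component goes 0, 5, 13, 24, 38, 55 → 75 → 98 (differences are 5, 8, 11, … (increasing by 3 each time)).
Second component: 64, 125, 216, 343, 512, 729 → 1000 → 1331 (perfect cubes: 4³, 5³, 6³, …).
For the third component, −12 each step: 22, 10, -2, -14, -26, -38 → -50 → -62.
Metal goes platinum, copper, silver, gold, platinum, copper → silver → gold (repeats platinum → copper → silver → gold).
Putting the parts together: 75  1000  -50  silver and then 98  1331  -62  gold.

75  1000  -50  silver; 98  1331  -62  gold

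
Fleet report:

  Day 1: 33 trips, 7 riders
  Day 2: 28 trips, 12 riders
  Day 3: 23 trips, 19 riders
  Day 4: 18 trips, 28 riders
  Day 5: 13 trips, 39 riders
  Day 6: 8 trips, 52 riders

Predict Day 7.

3 trips, 67 riders

Trips: −5 each step, so 33, 28, 23, 18, 13, 8 → 3.
Riders — differences are 5, 7, 9, … (increasing by 2 each time): 7, 12, 19, 28, 39, 52 → 67.
Combining the parts gives 3 trips, 67 riders.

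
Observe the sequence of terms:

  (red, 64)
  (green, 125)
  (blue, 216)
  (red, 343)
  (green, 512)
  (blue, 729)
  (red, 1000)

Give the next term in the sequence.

(green, 1331)

Colour — repeats red → green → blue: red, green, blue, red, green, blue, red → green.
For the second part, perfect cubes: 4³, 5³, 6³, …: 64, 125, 216, 343, 512, 729, 1000 → 1331.
So the next term is (green, 1331).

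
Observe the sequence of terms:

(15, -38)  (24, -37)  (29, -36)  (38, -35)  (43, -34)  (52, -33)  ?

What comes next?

(57, -32)

First component: 15, 24, 29, 38, 43, 52 → 57 (alternating steps +9, +5, +9, +5, …).
Second component: +1 each step; -38, -37, -36, -35, -34, -33 → -32.
Putting it together: (57, -32).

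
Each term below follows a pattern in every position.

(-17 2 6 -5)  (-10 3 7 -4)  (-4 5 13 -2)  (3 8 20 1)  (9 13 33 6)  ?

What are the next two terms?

(16 21 53 14), (22 34 86 27)

First entry goes -17, -10, -4, 3, 9 → 16 → 22 (alternating steps +7, +6, +7, +6, …).
Second entry goes 2, 3, 5, 8, 13 → 21 → 34 (each term is the sum of the two before it).
Third entry — each term is the sum of the two before it: 6, 7, 13, 20, 33 → 53 → 86.
Fourth entry: always 7 less than the second entry, so -5, -4, -2, 1, 6 → 14 → 27.
Putting the parts together: (16 21 53 14) and then (22 34 86 27).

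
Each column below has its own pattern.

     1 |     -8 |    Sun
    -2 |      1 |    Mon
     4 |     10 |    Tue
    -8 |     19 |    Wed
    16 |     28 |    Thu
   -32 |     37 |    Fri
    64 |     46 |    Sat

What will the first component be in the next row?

-128

First component: 1, -2, 4, -8, 16, -32, 64 → -128 (×(-2) each step).
Second component: -8, 1, 10, 19, 28, 37, 46 → 55 (+9 each step).
Day: runs through the weekdays Mon→Sun; Sun, Mon, Tue, Wed, Thu, Fri, Sat → Sun.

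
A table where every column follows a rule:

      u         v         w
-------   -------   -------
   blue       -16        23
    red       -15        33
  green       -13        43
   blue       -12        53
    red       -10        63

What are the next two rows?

green  -9  73; blue  -7  83

For the column u, repeats blue → red → green: blue, red, green, blue, red → green → blue.
Column v goes -16, -15, -13, -12, -10 → -9 → -7 (alternating steps +1, +2, +1, +2, …).
Column w: +10 each step, so 23, 33, 43, 53, 63 → 73 → 83.
Putting the parts together: green  -9  73 and then blue  -7  83.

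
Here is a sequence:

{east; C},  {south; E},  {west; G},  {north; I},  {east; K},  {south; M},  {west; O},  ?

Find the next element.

Direction: east, south, west, north, east, south, west → north (repeats east → south → west → north).
Letter — letters move forward 2 places in the alphabet: C, E, G, I, K, M, O → Q.
So the next element is {north; Q}.

{north; Q}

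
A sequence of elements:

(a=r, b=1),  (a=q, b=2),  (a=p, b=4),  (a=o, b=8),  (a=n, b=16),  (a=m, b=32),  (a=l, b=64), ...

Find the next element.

A goes r, q, p, o, n, m, l → k (letters move back 1 place in the alphabet).
B: ×2 each step, so 1, 2, 4, 8, 16, 32, 64 → 128.
So the next element is (a=k, b=128).

(a=k, b=128)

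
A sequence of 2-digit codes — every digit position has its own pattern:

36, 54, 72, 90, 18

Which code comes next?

36

First digit: +2 each step, mod 10, so 3, 5, 7, 9, 1 → 3.
Second digit: −2 each step, mod 10, so 6, 4, 2, 0, 8 → 6.
So the next code is 36.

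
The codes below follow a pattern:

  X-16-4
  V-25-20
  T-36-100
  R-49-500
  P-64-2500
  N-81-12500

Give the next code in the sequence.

L-100-62500

Letter — letters move back 2 places in the alphabet: X, V, T, R, P, N → L.
Second component: 16, 25, 36, 49, 64, 81 → 100 (perfect squares: 4², 5², 6², …).
Third component — ×5 each step: 4, 20, 100, 500, 2500, 12500 → 62500.
Putting it together: L-100-62500.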